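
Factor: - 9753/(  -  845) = 3^1*5^( - 1)*13^ ( - 2)*3251^1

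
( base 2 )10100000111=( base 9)1680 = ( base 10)1287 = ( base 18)3H9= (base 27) 1KI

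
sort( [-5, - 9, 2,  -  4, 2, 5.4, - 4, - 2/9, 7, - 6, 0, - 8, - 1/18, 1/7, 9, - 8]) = [- 9, - 8,-8 , - 6, - 5, - 4, - 4,-2/9, - 1/18, 0, 1/7, 2, 2 , 5.4, 7,9]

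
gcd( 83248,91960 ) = 968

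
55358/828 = 66 + 355/414 = 66.86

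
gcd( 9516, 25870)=26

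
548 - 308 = 240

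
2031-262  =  1769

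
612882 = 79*7758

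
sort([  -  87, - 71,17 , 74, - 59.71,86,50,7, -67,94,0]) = [ - 87,-71, - 67, - 59.71,0,7,  17, 50, 74, 86,94 ]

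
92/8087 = 92/8087 = 0.01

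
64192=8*8024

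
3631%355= 81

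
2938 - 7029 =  - 4091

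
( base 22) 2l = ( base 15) 45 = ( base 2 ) 1000001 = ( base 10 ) 65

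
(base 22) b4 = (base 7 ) 501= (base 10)246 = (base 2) 11110110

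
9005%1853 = 1593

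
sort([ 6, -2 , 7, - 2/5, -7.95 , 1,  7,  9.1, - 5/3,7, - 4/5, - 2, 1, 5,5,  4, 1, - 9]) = [ - 9, - 7.95 ,- 2, - 2, - 5/3, - 4/5,-2/5, 1 , 1, 1,  4 , 5 , 5, 6 , 7 , 7,7,9.1 ] 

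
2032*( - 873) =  - 1773936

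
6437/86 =6437/86 = 74.85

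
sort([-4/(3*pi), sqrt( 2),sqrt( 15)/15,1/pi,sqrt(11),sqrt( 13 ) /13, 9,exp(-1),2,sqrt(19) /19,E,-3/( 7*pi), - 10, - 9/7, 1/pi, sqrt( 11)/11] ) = [ - 10,- 9/7, - 4/( 3*pi),-3/(7*pi),  sqrt(19)/19, sqrt( 15)/15, sqrt(13)/13,sqrt( 11)/11,1/pi,1/pi,exp( - 1),sqrt(2), 2 , E , sqrt(11 ), 9 ] 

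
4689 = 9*521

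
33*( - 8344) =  - 275352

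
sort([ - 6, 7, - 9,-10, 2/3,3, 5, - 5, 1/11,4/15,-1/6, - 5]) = [ - 10, - 9, - 6, - 5,-5, - 1/6,1/11, 4/15, 2/3,3,5,7]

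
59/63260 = 59/63260 = 0.00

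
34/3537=34/3537 =0.01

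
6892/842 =8 + 78/421 = 8.19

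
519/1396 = 519/1396= 0.37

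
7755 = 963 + 6792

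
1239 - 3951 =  - 2712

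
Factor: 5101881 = 3^1*1700627^1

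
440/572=10/13 =0.77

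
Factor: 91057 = 23^1*37^1*107^1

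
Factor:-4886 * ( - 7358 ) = 35951188 = 2^2*7^1*13^1 * 283^1 *349^1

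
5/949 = 5/949 = 0.01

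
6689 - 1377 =5312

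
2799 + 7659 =10458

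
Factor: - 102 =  - 2^1*3^1*17^1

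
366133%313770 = 52363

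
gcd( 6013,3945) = 1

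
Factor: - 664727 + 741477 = 76750 = 2^1*5^3  *307^1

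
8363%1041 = 35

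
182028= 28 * 6501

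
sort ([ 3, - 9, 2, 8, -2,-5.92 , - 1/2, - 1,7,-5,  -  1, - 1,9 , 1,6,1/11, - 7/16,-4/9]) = [ - 9,-5.92,  -  5, - 2, - 1,-1, - 1,  -  1/2, - 4/9, - 7/16,1/11,  1, 2,3, 6,7,8, 9 ]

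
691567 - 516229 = 175338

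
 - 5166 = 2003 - 7169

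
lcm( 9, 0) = 0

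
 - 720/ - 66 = 120/11 = 10.91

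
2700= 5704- 3004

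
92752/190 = 488 + 16/95 = 488.17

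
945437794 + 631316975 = 1576754769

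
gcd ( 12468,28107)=3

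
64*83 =5312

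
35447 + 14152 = 49599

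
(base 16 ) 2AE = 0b1010101110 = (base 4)22232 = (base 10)686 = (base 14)370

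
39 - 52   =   - 13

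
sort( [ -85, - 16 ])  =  [  -  85, - 16 ]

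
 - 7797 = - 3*2599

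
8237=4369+3868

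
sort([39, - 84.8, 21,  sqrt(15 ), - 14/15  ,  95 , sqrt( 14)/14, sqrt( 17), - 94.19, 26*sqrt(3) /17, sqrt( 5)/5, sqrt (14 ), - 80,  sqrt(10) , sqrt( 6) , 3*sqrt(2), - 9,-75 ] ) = [ - 94.19,-84.8, - 80,-75, - 9  ,  -  14/15, sqrt(14)/14,sqrt(5) /5,  sqrt(6),26*sqrt( 3) /17,sqrt(10) , sqrt ( 14),sqrt(15 ), sqrt(17) , 3*sqrt( 2),21,39,95]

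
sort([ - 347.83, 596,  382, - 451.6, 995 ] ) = [ - 451.6, - 347.83,382, 596,995]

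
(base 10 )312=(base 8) 470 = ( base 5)2222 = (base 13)1B0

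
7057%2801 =1455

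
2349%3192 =2349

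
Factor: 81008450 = 2^1*5^2*761^1*  2129^1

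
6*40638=243828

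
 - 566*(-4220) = 2388520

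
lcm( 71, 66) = 4686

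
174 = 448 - 274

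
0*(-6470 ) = 0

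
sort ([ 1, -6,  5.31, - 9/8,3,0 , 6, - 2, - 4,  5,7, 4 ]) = [  -  6, - 4,  -  2, - 9/8, 0,  1, 3 , 4,5,  5.31, 6,7]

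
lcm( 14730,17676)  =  88380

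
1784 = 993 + 791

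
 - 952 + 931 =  - 21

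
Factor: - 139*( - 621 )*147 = 12688893 = 3^4*7^2*23^1*139^1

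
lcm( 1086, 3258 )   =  3258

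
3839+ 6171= 10010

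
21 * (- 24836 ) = -521556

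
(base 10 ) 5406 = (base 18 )GC6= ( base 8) 12436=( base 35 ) 4EG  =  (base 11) 4075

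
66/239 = 66/239= 0.28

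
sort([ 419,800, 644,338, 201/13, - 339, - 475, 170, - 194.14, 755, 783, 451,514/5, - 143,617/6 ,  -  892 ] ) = [  -  892, - 475, - 339, - 194.14, - 143, 201/13, 514/5, 617/6, 170, 338,419,451,644,755, 783, 800 ] 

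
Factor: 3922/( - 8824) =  -2^(  -  2)*37^1*53^1*1103^( - 1)  =  - 1961/4412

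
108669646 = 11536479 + 97133167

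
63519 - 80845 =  - 17326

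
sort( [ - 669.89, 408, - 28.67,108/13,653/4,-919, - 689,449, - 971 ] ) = [ - 971, - 919, - 689, - 669.89, - 28.67, 108/13,653/4,408, 449] 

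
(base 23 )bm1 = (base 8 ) 14266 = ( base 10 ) 6326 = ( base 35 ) 55Q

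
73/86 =73/86=0.85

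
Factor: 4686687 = 3^3*23^1*7547^1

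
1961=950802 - 948841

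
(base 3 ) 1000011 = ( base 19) 20b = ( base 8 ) 1335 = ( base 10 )733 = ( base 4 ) 23131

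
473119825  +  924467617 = 1397587442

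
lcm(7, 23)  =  161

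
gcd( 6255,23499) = 9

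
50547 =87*581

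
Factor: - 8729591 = -13^1*167^1*4021^1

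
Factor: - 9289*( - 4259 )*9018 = 356768772318 = 2^1*3^3*7^1*167^1 * 1327^1*4259^1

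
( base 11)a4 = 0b1110010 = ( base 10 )114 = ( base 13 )8A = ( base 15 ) 79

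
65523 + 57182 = 122705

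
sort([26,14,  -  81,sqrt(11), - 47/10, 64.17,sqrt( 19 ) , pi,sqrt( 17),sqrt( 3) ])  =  [ - 81,-47/10, sqrt(3 ),pi, sqrt( 11),sqrt(17 ), sqrt( 19 ), 14,26,64.17 ] 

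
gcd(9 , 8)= 1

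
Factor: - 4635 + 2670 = -3^1*5^1*131^1 = - 1965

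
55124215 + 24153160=79277375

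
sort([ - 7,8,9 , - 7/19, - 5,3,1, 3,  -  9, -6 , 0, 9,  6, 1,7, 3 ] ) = [ - 9, - 7,-6, - 5 , - 7/19,0, 1,1, 3, 3, 3,  6, 7, 8,  9 , 9 ] 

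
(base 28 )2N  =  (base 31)2H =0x4f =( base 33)2D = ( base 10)79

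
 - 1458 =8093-9551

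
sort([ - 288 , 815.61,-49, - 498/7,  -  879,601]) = [  -  879, - 288,-498/7,-49,601, 815.61]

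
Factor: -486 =  -  2^1 * 3^5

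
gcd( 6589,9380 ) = 1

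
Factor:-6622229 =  - 23^1*499^1*577^1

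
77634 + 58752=136386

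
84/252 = 1/3 = 0.33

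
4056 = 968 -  - 3088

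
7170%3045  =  1080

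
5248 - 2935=2313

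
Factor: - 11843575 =-5^2*473743^1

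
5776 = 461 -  - 5315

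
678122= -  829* ( - 818 ) 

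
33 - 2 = 31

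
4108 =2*2054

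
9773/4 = 2443 + 1/4 = 2443.25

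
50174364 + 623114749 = 673289113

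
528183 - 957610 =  - 429427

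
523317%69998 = 33331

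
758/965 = 758/965 = 0.79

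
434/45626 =31/3259 = 0.01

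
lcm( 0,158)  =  0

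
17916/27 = 5972/9 = 663.56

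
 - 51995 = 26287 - 78282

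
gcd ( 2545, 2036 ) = 509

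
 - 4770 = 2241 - 7011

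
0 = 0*( - 22600)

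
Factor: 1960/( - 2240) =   -  7/8 = -2^( - 3 )*7^1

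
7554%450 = 354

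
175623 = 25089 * 7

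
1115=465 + 650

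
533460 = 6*88910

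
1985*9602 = 19059970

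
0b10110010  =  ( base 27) 6G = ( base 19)97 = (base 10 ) 178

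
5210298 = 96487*54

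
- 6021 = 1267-7288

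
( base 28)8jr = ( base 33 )690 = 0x1aaf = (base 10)6831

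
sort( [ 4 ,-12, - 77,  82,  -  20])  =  [-77, -20, - 12,4,82]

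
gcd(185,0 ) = 185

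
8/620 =2/155 = 0.01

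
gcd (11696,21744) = 16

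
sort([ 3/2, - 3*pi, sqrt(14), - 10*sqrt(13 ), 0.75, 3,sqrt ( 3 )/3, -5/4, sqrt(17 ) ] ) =[ - 10*sqrt( 13), - 3* pi,-5/4, sqrt(3) /3, 0.75, 3/2,  3 , sqrt ( 14 ), sqrt ( 17 )]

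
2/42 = 1/21=0.05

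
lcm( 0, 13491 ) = 0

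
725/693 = 725/693 = 1.05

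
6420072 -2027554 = 4392518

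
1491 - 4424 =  - 2933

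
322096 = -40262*(-8)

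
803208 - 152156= 651052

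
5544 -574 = 4970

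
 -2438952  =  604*(-4038 )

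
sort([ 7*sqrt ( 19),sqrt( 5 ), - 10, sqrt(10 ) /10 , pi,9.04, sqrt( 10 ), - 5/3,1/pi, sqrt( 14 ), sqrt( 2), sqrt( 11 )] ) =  [-10,- 5/3,sqrt( 10) /10,  1/pi,sqrt( 2 ), sqrt(5 ), pi,  sqrt( 10 ), sqrt( 11),sqrt( 14 ),9.04,7*sqrt( 19 ) ] 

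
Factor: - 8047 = - 13^1*619^1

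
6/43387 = 6/43387 = 0.00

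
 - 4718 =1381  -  6099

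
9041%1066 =513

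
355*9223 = 3274165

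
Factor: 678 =2^1*3^1*113^1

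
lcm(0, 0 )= 0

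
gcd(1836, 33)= 3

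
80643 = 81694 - 1051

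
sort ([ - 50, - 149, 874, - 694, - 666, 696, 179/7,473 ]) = [ - 694,  -  666, - 149,-50, 179/7, 473 , 696, 874 ] 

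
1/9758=1/9758= 0.00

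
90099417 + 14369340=104468757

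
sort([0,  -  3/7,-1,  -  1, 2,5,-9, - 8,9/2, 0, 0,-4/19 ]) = [ - 9,-8, - 1,-1, - 3/7, - 4/19,0, 0,0, 2  ,  9/2,5 ]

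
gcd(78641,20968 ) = 1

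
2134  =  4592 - 2458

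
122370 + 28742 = 151112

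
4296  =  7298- 3002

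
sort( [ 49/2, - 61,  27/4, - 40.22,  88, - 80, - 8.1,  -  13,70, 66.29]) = [- 80, - 61, - 40.22, - 13, - 8.1, 27/4, 49/2,66.29, 70, 88] 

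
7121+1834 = 8955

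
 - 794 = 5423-6217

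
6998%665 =348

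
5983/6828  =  5983/6828=0.88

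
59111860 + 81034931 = 140146791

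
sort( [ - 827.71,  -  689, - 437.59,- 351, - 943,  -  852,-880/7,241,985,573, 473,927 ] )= [- 943,-852, - 827.71,-689,-437.59,- 351, -880/7,241,473,573,927,985 ]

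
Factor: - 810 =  - 2^1*3^4 * 5^1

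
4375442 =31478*139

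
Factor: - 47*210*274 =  - 2704380 = - 2^2*3^1*5^1 * 7^1*47^1 * 137^1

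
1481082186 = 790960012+690122174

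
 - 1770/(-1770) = 1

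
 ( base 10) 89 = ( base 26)3B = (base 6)225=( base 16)59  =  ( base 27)38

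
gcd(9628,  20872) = 4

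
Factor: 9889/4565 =5^( - 1)*29^1*31^1*83^(  -  1) = 899/415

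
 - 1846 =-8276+6430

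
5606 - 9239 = - 3633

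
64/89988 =16/22497 = 0.00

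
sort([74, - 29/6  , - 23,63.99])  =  [ - 23, - 29/6,63.99,74] 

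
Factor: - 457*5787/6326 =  - 2644659/6326 = -2^ (  -  1)*3^2*457^1*643^1 *3163^( - 1) 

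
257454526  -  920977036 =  - 663522510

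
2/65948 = 1/32974 = 0.00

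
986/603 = 986/603 =1.64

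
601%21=13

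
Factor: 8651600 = 2^4*5^2*43^1*503^1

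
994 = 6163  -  5169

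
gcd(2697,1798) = 899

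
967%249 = 220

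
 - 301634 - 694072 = -995706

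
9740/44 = 2435/11 = 221.36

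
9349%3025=274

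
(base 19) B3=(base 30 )72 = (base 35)62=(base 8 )324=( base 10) 212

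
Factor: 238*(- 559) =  - 133042 = - 2^1*7^1*13^1*17^1*43^1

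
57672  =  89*648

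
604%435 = 169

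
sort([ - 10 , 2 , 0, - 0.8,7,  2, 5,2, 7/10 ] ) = [-10,  -  0.8, 0, 7/10 , 2,2, 2,5,7]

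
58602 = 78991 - 20389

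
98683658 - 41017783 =57665875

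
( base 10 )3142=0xc46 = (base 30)3EM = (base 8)6106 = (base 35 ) 2jr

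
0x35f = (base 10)863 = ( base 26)175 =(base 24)1bn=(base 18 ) 2BH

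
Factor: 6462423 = 3^4 * 11^1*7253^1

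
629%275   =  79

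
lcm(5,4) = 20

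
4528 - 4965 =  - 437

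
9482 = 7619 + 1863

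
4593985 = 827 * 5555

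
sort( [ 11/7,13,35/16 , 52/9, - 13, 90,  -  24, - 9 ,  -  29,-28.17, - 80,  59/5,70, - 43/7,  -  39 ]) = [ - 80, - 39, - 29, - 28.17 , - 24, - 13, - 9, - 43/7, 11/7,35/16, 52/9, 59/5,13,70, 90 ]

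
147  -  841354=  - 841207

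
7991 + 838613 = 846604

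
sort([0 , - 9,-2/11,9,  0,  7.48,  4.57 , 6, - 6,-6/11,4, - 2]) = [ - 9 ,-6, - 2,-6/11, - 2/11, 0, 0,4,4.57, 6,7.48,  9 ]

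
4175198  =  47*88834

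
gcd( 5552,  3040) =16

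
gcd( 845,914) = 1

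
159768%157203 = 2565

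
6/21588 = 1/3598 = 0.00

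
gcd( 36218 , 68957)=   7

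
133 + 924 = 1057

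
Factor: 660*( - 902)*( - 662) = 2^4*3^1*5^1*11^2*41^1*331^1=394101840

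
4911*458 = 2249238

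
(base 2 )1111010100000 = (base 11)5988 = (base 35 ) 6e0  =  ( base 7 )31600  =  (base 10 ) 7840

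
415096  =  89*4664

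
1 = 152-151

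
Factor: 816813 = 3^2 *47^1*1931^1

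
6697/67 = 6697/67 = 99.96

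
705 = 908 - 203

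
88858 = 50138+38720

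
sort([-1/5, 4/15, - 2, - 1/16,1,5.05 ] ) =[ - 2,-1/5, - 1/16,4/15,1,5.05] 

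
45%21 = 3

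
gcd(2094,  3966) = 6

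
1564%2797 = 1564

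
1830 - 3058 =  - 1228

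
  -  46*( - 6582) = 302772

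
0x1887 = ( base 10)6279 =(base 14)2407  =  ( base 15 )1cd9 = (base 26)97d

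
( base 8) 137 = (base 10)95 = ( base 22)47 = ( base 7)164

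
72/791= 72/791 =0.09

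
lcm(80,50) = 400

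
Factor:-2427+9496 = 7069  =  7069^1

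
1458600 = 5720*255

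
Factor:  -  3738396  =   - 2^2 * 3^1 * 311533^1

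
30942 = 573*54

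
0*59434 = 0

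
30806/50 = 15403/25 =616.12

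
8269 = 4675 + 3594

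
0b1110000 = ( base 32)3g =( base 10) 112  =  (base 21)57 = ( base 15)77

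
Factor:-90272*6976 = -2^11*7^1*13^1 * 31^1*109^1 = - 629737472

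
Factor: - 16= - 2^4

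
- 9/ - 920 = 9/920=0.01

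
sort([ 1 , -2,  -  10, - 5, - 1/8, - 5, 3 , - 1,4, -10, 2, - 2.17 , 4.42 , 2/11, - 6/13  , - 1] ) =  [ - 10 , -10, - 5, - 5, - 2.17, - 2 ,  -  1, - 1, - 6/13, - 1/8, 2/11, 1, 2, 3,  4,  4.42] 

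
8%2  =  0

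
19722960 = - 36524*( - 540)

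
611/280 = 611/280 = 2.18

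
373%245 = 128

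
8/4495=8/4495 = 0.00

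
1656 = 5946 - 4290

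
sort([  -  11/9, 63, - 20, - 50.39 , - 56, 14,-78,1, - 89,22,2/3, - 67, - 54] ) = [ - 89, -78,-67, - 56, - 54, - 50.39,  -  20, - 11/9,2/3,1, 14 , 22,63] 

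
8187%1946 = 403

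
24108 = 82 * 294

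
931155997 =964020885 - 32864888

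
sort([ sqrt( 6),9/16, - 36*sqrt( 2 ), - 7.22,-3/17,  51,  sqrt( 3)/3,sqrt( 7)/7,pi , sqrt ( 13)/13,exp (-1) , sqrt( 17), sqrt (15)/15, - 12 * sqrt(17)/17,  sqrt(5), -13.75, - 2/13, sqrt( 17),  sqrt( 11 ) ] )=[ - 36*sqrt(2), - 13.75, - 7.22,-12*sqrt( 17)/17, - 3/17, - 2/13,sqrt(15)/15,  sqrt( 13 )/13, exp( - 1), sqrt( 7)/7, 9/16, sqrt(3)/3, sqrt( 5),sqrt(6),pi, sqrt( 11), sqrt ( 17), sqrt( 17 ), 51] 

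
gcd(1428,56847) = 21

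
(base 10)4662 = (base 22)9DK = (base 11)3559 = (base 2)1001000110110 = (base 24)826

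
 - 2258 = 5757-8015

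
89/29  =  89/29 = 3.07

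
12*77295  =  927540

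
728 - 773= - 45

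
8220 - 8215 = 5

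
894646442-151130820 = 743515622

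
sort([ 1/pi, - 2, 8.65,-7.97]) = [-7.97, - 2,1/pi, 8.65]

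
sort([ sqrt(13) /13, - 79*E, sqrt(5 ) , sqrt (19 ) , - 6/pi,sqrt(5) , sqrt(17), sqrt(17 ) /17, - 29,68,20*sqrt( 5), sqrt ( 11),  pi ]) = [ - 79  *E, - 29, - 6/pi, sqrt( 17) /17, sqrt( 13 )/13, sqrt( 5), sqrt(5 ), pi,sqrt(11),sqrt( 17 ), sqrt( 19 ), 20*sqrt(5), 68]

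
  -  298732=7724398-8023130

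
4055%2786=1269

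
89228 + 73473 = 162701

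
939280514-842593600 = 96686914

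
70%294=70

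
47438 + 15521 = 62959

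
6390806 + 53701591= 60092397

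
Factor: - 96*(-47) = 2^5 * 3^1 * 47^1 = 4512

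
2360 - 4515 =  - 2155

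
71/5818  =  71/5818 = 0.01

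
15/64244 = 15/64244=0.00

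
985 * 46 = 45310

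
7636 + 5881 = 13517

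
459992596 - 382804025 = 77188571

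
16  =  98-82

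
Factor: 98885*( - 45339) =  - 4483347015 = - 3^1*5^1*7^1*17^1*127^1*19777^1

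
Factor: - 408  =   - 2^3*3^1*17^1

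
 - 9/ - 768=3/256 = 0.01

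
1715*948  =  1625820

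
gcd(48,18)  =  6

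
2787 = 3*929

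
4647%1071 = 363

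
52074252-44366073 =7708179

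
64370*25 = 1609250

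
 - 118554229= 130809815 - 249364044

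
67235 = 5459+61776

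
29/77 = 29/77 = 0.38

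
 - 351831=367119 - 718950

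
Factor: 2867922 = 2^1 *3^2 * 283^1*563^1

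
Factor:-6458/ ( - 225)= 2^1*3^( - 2)*5^(-2)*3229^1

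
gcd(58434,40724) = 2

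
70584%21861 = 5001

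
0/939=0   =  0.00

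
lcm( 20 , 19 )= 380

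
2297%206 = 31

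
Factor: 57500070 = 2^1*3^1*5^1*67^1*28607^1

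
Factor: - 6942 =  - 2^1 * 3^1*13^1 *89^1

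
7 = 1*7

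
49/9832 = 49/9832 = 0.00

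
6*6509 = 39054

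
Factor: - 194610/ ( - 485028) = 65/162 = 2^( -1)*3^( -4 )*5^1*13^1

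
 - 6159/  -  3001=6159/3001 = 2.05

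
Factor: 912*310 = 282720 = 2^5*3^1*5^1*19^1 *31^1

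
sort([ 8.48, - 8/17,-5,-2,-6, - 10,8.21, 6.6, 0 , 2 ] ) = [-10, - 6,-5, - 2,  -  8/17, 0,2,6.6,8.21, 8.48]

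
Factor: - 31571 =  - 131^1*241^1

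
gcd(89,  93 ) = 1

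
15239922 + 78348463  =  93588385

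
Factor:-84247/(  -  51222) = 2^( - 1)*3^(-1)*8537^(-1)*84247^1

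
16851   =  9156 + 7695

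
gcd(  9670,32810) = 10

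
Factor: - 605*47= -28435= - 5^1*11^2*47^1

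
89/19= 4 + 13/19 = 4.68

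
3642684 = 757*4812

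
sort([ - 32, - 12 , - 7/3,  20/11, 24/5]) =[ - 32, - 12, - 7/3, 20/11, 24/5]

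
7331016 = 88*83307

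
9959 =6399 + 3560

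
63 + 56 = 119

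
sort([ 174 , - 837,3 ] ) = [- 837, 3,174]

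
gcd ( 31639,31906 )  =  1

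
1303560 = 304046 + 999514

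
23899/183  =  130+ 109/183 =130.60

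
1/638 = 1/638= 0.00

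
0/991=0 = 0.00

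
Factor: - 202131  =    -  3^2 *37^1*607^1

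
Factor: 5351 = 5351^1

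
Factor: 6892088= 2^3*  7^1 * 23^1*5351^1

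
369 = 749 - 380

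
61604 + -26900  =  34704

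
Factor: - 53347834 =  - 2^1*2621^1*10177^1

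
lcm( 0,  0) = 0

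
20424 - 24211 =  - 3787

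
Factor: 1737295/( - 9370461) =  - 3^( - 1)*5^1*7^3 * 149^( - 1 ) *1013^1*20963^( - 1)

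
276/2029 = 276/2029  =  0.14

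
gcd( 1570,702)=2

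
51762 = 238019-186257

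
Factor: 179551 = 409^1*439^1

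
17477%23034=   17477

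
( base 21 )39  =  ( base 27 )2i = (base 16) 48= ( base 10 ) 72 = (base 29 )2E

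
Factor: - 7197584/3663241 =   -  2^4*599^1*751^1*3663241^(-1)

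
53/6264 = 53/6264 = 0.01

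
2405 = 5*481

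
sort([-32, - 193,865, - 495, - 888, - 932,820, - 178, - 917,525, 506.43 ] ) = [ - 932,-917, - 888,-495, - 193, -178, - 32 , 506.43, 525,820,865]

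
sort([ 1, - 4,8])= [  -  4,1,8 ]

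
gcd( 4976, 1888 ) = 16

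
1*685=685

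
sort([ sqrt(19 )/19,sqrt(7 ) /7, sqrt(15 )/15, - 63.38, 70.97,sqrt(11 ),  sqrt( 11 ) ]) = [  -  63.38,sqrt( 19 )/19, sqrt(15 )/15, sqrt( 7)/7,sqrt( 11),sqrt(11),70.97 ]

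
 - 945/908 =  - 945/908= - 1.04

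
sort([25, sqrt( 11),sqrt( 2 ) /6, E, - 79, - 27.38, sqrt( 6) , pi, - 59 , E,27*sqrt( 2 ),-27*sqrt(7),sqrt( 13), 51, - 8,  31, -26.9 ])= [ - 79, - 27*sqrt( 7 ), - 59,-27.38, - 26.9, - 8 , sqrt(2 )/6,  sqrt (6), E, E, pi, sqrt( 11), sqrt( 13 ),25, 31, 27* sqrt(2 ) , 51 ]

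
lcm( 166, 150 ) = 12450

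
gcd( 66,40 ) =2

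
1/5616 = 1/5616 = 0.00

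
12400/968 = 12 + 98/121 =12.81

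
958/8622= 1/9 = 0.11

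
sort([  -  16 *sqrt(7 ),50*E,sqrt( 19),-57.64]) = [ - 57.64, - 16*sqrt ( 7), sqrt( 19 ) , 50 *E] 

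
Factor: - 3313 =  - 3313^1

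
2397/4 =2397/4= 599.25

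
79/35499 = 79/35499  =  0.00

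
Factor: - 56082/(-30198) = 7^( - 1 )*13^1=13/7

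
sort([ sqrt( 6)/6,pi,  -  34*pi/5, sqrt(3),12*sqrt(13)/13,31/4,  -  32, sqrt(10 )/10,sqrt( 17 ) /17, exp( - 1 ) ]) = [  -  32, - 34*pi/5, sqrt (17 )/17, sqrt( 10 ) /10,exp( - 1),  sqrt(6) /6,sqrt(3 ),pi, 12*sqrt (13 )/13,31/4 ] 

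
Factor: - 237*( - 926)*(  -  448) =-2^7 * 3^1*7^1*79^1*463^1=- 98318976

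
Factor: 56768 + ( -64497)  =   - 7729 = -59^1*131^1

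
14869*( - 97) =-1442293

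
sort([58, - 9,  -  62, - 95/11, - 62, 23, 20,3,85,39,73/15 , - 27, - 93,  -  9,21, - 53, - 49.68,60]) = [  -  93,-62, - 62,  -  53, - 49.68 ,-27 ,  -  9,-9, - 95/11,3, 73/15, 20,21,23,39, 58, 60,85]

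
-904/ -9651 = 904/9651 = 0.09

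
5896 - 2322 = 3574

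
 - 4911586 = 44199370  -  49110956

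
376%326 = 50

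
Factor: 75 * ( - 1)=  - 75  =  - 3^1*5^2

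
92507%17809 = 3462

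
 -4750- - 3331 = -1419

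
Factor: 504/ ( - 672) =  - 2^(- 2 )*3^1=- 3/4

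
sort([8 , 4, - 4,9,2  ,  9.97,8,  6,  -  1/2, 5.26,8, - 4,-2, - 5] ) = [-5, -4, - 4, - 2,-1/2 , 2,4, 5.26,6,8,8 , 8,9 , 9.97]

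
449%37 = 5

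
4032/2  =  2016 = 2016.00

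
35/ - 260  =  -7/52 = - 0.13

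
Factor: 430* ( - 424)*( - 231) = 42115920  =  2^4*3^1*5^1*7^1*11^1*43^1*53^1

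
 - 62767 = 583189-645956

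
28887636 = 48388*597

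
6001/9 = 6001/9 =666.78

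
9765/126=77+1/2 = 77.50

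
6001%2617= 767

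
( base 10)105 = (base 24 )49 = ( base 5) 410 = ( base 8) 151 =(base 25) 45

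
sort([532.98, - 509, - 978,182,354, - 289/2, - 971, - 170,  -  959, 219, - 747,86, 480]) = [ - 978,-971,-959, - 747,-509,- 170,-289/2, 86, 182, 219 , 354, 480,532.98] 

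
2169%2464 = 2169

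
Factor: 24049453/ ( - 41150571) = -3^( - 1)*7^( - 1) * 11^( - 1 )*178141^( - 1)*24049453^1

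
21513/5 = 4302+3/5 = 4302.60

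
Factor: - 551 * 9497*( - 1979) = 10355804213=19^1 * 29^1*1979^1*9497^1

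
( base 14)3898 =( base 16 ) 26ce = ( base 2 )10011011001110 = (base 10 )9934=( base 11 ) 7511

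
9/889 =9/889 =0.01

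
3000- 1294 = 1706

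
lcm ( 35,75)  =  525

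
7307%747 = 584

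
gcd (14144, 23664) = 272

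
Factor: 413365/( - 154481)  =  -5^1*47^1*241^( - 1 )*641^ ( - 1)  *  1759^1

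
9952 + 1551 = 11503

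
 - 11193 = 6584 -17777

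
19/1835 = 19/1835 = 0.01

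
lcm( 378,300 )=18900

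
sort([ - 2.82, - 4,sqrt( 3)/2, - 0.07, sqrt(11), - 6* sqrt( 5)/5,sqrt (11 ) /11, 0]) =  [ - 4 , - 2.82,  -  6*sqrt ( 5 )/5, - 0.07,0,  sqrt( 11)/11,  sqrt(3 ) /2,sqrt( 11)]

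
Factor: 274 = 2^1*137^1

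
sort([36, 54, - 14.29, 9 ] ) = [-14.29,  9,36, 54 ] 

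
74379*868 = 64560972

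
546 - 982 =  - 436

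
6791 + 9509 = 16300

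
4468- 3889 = 579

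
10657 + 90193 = 100850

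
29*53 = 1537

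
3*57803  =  173409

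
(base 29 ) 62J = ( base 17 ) 10C6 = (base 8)12003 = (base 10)5123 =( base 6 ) 35415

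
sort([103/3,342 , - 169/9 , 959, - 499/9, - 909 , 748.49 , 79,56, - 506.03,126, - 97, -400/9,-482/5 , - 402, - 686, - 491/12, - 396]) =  [ - 909, - 686, - 506.03, - 402 , - 396, - 97, -482/5, - 499/9,  -  400/9, - 491/12,-169/9,103/3, 56,79,126,342,  748.49 , 959]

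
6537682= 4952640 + 1585042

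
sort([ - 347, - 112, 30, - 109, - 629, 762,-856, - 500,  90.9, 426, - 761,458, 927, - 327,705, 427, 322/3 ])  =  [ - 856,-761, - 629, - 500,-347, - 327, - 112,- 109 , 30, 90.9, 322/3,426, 427,458,705, 762,927]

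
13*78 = 1014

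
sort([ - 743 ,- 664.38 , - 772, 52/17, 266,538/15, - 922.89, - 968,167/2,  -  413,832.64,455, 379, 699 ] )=[ - 968,- 922.89, - 772,-743,  -  664.38, - 413, 52/17,538/15,167/2,266,  379,455,699, 832.64 ] 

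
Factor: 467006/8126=17^( - 1)*977^1 = 977/17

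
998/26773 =998/26773 = 0.04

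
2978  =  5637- 2659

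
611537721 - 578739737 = 32797984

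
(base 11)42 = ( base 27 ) 1j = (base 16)2e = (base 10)46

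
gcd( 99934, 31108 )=2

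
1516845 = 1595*951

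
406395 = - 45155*( - 9 ) 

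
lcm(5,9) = 45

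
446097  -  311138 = 134959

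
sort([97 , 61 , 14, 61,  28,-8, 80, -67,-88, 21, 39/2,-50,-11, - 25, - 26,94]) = [ - 88, - 67, - 50,-26,-25, - 11, - 8, 14, 39/2, 21,28, 61,61 , 80, 94, 97]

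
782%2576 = 782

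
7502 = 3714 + 3788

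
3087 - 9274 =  - 6187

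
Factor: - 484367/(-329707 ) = 689/469  =  7^(- 1)*13^1*53^1*67^( - 1) 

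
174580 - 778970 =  - 604390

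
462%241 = 221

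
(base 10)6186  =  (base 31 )6dh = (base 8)14052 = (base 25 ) 9MB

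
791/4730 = 791/4730 = 0.17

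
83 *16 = 1328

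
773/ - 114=-773/114 = - 6.78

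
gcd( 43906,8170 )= 2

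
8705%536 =129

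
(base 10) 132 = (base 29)4G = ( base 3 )11220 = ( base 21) 66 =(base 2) 10000100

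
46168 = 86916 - 40748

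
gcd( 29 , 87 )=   29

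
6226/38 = 163 + 16/19 = 163.84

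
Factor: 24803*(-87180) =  - 2^2*3^1*5^1*17^1*1453^1*1459^1= - 2162325540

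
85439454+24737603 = 110177057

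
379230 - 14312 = 364918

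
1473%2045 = 1473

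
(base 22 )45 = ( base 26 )3f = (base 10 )93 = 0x5D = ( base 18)53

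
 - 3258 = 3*( - 1086 ) 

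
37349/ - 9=  -  37349/9 = - 4149.89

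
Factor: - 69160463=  - 2069^1*33427^1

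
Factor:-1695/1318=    - 2^( - 1) * 3^1*5^1*113^1*659^( - 1)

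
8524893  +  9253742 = 17778635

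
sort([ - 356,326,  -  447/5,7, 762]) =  [ - 356, - 447/5, 7,326,762]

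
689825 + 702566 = 1392391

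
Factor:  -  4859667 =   -  3^2* 89^1*6067^1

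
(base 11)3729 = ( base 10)4871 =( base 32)4o7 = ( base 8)11407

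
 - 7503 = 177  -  7680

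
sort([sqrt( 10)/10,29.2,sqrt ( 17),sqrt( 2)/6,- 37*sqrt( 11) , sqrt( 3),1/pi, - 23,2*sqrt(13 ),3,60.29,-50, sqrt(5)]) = [ - 37 * sqrt(11), - 50, - 23, sqrt(2)/6,sqrt ( 10) /10,1/pi, sqrt( 3),sqrt( 5), 3,sqrt( 17),2*sqrt( 13), 29.2,60.29 ]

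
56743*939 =53281677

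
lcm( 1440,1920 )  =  5760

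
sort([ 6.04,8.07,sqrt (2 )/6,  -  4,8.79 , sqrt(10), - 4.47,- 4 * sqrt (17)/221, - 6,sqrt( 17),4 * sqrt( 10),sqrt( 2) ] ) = [ - 6, - 4.47,-4, - 4 * sqrt(17)/221, sqrt(2)/6, sqrt( 2), sqrt ( 10), sqrt ( 17 ),6.04, 8.07, 8.79,  4*sqrt(10) ]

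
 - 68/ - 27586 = 34/13793 = 0.00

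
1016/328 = 3+4/41 = 3.10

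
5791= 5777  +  14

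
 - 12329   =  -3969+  - 8360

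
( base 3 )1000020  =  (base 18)24F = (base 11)609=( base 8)1337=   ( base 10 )735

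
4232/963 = 4 + 380/963=4.39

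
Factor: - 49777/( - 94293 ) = 3^( - 2 )*7^1*13^1*547^1*10477^( - 1 ) 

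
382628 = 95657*4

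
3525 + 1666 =5191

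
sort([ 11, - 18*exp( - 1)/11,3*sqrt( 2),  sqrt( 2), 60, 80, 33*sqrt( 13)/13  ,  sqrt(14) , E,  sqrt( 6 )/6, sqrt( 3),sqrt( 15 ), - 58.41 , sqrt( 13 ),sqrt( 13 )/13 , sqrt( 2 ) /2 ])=[  -  58.41,-18*exp( - 1 ) /11, sqrt( 13 )/13,sqrt( 6 ) /6,sqrt(2) /2,sqrt( 2), sqrt( 3), E,sqrt( 13) , sqrt( 14 ), sqrt( 15),3*sqrt(2), 33*sqrt(13)/13, 11,60,80] 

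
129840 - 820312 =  - 690472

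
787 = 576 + 211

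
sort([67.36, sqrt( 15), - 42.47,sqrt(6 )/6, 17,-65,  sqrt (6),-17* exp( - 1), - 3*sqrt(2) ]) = [ - 65, - 42.47, - 17 *exp( - 1),  -  3 * sqrt(2 ),sqrt(6)/6,sqrt( 6 ), sqrt( 15), 17 , 67.36 ]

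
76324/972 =19081/243 = 78.52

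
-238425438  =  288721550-527146988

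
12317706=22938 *537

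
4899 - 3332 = 1567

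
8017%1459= 722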